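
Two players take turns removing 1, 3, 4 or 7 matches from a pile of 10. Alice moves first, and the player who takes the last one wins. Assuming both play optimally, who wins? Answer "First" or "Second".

Positions where the player to move wins (W) vs loses (L):
i:   0  1  2  3  4  5  6  7  8  9 10
     L  W  L  W  W  W  W  W  L  W  L
Position 10 is L, so the second player wins.

Second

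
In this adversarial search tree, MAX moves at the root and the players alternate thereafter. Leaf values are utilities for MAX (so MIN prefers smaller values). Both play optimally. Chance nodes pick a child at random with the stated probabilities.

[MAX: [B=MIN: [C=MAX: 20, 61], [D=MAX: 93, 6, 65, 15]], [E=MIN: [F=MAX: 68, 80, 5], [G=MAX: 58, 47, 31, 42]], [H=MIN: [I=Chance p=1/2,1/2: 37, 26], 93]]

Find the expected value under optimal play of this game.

C (MAX): max(20, 61) = 61
D (MAX): max(93, 6, 65, 15) = 93
B (MIN): min(61, 93) = 61
F (MAX): max(68, 80, 5) = 80
G (MAX): max(58, 47, 31, 42) = 58
E (MIN): min(80, 58) = 58
I (Chance): 1/2·37 + 1/2·26 = 31.5
H (MIN): min(31.5, 93) = 31.5
Root (MAX): max(61, 58, 31.5) = 61

61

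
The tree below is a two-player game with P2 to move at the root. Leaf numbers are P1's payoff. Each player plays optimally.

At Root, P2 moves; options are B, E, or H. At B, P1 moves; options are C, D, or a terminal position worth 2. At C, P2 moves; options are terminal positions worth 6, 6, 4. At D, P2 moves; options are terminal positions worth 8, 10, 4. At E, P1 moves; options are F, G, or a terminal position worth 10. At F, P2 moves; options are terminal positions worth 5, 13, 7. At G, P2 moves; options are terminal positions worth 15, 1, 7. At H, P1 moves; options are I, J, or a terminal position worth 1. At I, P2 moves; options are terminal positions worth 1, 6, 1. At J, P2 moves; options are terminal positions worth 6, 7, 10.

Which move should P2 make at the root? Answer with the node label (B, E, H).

C (P2): min(6, 6, 4) = 4
D (P2): min(8, 10, 4) = 4
B (P1): max(4, 4, 2) = 4
F (P2): min(5, 13, 7) = 5
G (P2): min(15, 1, 7) = 1
E (P1): max(5, 1, 10) = 10
I (P2): min(1, 6, 1) = 1
J (P2): min(6, 7, 10) = 6
H (P1): max(1, 6, 1) = 6
Root (P2): min(4, 10, 6) = 4
P2 picks the child with the lowest value: B (value 4).

B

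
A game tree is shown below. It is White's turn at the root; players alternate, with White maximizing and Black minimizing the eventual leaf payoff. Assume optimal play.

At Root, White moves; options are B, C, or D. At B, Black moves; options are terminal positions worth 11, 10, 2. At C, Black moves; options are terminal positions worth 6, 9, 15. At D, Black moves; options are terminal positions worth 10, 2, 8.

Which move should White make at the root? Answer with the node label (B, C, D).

B (Black): min(11, 10, 2) = 2
C (Black): min(6, 9, 15) = 6
D (Black): min(10, 2, 8) = 2
Root (White): max(2, 6, 2) = 6
White picks the child with the highest value: C (value 6).

C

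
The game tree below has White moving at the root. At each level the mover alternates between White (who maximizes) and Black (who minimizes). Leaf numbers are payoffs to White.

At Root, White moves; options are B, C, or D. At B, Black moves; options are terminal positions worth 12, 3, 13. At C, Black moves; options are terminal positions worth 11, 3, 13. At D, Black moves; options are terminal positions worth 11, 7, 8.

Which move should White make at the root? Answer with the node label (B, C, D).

B (Black): min(12, 3, 13) = 3
C (Black): min(11, 3, 13) = 3
D (Black): min(11, 7, 8) = 7
Root (White): max(3, 3, 7) = 7
White picks the child with the highest value: D (value 7).

D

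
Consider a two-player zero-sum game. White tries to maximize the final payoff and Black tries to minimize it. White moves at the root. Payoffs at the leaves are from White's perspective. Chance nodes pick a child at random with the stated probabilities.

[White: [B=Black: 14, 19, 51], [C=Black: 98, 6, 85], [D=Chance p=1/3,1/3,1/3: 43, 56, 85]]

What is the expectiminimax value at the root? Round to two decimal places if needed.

B (Black): min(14, 19, 51) = 14
C (Black): min(98, 6, 85) = 6
D (Chance): 1/3·43 + 1/3·56 + 1/3·85 = 61.33
Root (White): max(14, 6, 61.33) = 61.33

61.33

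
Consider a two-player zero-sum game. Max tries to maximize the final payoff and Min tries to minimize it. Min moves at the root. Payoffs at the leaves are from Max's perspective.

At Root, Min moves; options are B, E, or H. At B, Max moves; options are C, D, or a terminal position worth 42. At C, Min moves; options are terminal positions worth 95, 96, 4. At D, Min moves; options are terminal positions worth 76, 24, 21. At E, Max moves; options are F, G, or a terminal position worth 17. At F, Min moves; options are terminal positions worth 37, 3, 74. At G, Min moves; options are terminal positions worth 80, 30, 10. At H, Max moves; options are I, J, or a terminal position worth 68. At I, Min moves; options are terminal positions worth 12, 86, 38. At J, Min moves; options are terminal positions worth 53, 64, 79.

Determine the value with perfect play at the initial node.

17

C (Min): min(95, 96, 4) = 4
D (Min): min(76, 24, 21) = 21
B (Max): max(4, 21, 42) = 42
F (Min): min(37, 3, 74) = 3
G (Min): min(80, 30, 10) = 10
E (Max): max(3, 10, 17) = 17
I (Min): min(12, 86, 38) = 12
J (Min): min(53, 64, 79) = 53
H (Max): max(12, 53, 68) = 68
Root (Min): min(42, 17, 68) = 17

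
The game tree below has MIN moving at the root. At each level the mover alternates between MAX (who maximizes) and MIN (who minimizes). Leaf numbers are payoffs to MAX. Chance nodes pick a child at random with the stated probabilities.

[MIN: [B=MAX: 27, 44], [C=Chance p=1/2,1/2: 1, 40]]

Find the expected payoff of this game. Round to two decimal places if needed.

20.5

B (MAX): max(27, 44) = 44
C (Chance): 1/2·1 + 1/2·40 = 20.5
Root (MIN): min(44, 20.5) = 20.5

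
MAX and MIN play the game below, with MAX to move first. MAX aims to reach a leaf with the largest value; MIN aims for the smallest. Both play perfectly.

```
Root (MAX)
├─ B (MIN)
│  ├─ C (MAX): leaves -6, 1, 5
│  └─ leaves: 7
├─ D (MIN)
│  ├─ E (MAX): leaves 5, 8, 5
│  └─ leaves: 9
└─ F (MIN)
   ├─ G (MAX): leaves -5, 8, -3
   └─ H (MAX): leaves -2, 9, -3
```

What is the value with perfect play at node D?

8

E: max(5, 8, 5) = 8
D: min(8, 9) = 8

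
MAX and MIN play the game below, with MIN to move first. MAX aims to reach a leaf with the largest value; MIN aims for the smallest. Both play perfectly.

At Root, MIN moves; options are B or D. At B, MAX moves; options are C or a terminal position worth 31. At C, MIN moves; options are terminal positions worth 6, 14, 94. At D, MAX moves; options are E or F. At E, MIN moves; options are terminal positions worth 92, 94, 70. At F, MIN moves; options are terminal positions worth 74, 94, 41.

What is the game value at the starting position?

31

C (MIN): min(6, 14, 94) = 6
B (MAX): max(6, 31) = 31
E (MIN): min(92, 94, 70) = 70
F (MIN): min(74, 94, 41) = 41
D (MAX): max(70, 41) = 70
Root (MIN): min(31, 70) = 31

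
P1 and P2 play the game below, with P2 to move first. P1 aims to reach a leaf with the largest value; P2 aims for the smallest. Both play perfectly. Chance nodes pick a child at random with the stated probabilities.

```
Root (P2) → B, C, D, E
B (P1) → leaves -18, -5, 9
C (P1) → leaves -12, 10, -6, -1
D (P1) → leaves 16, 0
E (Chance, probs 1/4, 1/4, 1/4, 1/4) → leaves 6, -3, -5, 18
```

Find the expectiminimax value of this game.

4

B (P1): max(-18, -5, 9) = 9
C (P1): max(-12, 10, -6, -1) = 10
D (P1): max(16, 0) = 16
E (Chance): 1/4·6 + 1/4·-3 + 1/4·-5 + 1/4·18 = 4
Root (P2): min(9, 10, 16, 4) = 4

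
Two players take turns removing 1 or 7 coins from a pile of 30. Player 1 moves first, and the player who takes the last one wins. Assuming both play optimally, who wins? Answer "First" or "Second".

Second

Compute winning (W) and losing (L) positions by backward induction:
i:   0  1  2  3  4  5  6  7  8  9 10 11 12 13 14 15 16 17 18 19 20 21 22 23 24 25 26 27 28 29 30
     L  W  L  W  L  W  L  W  L  W  L  W  L  W  L  W  L  W  L  W  L  W  L  W  L  W  L  W  L  W  L
Position 30 is L, so the second player wins.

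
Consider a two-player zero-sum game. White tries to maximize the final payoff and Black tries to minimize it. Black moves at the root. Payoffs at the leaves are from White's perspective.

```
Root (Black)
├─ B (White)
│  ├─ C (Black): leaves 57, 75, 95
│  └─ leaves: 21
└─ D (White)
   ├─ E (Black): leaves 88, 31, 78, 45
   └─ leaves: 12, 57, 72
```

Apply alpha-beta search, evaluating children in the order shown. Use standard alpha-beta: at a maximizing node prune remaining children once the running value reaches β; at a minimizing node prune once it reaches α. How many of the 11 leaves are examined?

10

C [α=-∞,β=+∞]: v=57
B [α=-∞,β=+∞]: v=57
E [α=-∞,β=57]: v=31
D [α=-∞,β=57]: v=57 after child 3 ≥ β → β-cutoff, skip 1
Root [α=-∞,β=+∞]: v=57
Leaves evaluated: 10 of 11.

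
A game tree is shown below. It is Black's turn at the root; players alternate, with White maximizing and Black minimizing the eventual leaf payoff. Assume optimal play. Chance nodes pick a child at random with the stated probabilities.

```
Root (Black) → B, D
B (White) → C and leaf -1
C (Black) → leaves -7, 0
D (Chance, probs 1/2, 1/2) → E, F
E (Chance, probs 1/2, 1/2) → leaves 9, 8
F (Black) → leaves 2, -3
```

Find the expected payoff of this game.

-1

C (Black): min(-7, 0) = -7
B (White): max(-7, -1) = -1
E (Chance): 1/2·9 + 1/2·8 = 8.5
F (Black): min(2, -3) = -3
D (Chance): 1/2·8.5 + 1/2·-3 = 2.75
Root (Black): min(-1, 2.75) = -1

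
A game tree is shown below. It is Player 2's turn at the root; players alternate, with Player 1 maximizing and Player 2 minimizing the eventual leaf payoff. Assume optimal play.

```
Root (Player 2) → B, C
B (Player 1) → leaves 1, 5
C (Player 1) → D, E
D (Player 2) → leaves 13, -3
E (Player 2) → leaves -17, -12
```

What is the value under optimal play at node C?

-3

D: min(13, -3) = -3
E: min(-17, -12) = -17
C: max(-3, -17) = -3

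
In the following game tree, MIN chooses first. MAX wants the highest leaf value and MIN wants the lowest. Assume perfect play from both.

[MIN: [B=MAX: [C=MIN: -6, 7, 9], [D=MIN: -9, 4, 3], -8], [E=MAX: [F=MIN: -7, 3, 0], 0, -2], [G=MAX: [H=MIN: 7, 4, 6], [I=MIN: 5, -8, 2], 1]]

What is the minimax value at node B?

C: min(-6, 7, 9) = -6
D: min(-9, 4, 3) = -9
B: max(-6, -9, -8) = -6

-6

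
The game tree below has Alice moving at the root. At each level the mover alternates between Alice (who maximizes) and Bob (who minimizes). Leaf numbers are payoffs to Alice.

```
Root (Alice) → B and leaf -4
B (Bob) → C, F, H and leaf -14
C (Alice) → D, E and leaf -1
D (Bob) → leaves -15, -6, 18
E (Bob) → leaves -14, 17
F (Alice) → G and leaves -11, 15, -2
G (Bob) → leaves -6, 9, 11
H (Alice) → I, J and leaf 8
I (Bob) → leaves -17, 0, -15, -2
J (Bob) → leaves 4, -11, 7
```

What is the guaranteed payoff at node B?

-14

D: min(-15, -6, 18) = -15
E: min(-14, 17) = -14
C: max(-15, -14, -1) = -1
G: min(-6, 9, 11) = -6
F: max(-6, -11, 15, -2) = 15
I: min(-17, 0, -15, -2) = -17
J: min(4, -11, 7) = -11
H: max(-17, -11, 8) = 8
B: min(-1, 15, 8, -14) = -14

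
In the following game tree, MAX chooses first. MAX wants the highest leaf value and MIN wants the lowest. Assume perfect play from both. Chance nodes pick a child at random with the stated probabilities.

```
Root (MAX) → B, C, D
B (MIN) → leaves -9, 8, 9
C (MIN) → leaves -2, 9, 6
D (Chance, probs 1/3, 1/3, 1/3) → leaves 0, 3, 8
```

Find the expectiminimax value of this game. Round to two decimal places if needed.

B (MIN): min(-9, 8, 9) = -9
C (MIN): min(-2, 9, 6) = -2
D (Chance): 1/3·0 + 1/3·3 + 1/3·8 = 3.67
Root (MAX): max(-9, -2, 3.67) = 3.67

3.67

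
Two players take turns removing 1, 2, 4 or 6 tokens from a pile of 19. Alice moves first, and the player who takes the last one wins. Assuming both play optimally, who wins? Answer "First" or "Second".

Second

W/L table (W = player to move can force a win):
i:   0  1  2  3  4  5  6  7  8  9 10 11 12 13 14 15 16 17 18 19
     L  W  W  L  W  W  W  W  L  W  W  L  W  W  W  W  L  W  W  L
Position 19 is L, so the second player wins.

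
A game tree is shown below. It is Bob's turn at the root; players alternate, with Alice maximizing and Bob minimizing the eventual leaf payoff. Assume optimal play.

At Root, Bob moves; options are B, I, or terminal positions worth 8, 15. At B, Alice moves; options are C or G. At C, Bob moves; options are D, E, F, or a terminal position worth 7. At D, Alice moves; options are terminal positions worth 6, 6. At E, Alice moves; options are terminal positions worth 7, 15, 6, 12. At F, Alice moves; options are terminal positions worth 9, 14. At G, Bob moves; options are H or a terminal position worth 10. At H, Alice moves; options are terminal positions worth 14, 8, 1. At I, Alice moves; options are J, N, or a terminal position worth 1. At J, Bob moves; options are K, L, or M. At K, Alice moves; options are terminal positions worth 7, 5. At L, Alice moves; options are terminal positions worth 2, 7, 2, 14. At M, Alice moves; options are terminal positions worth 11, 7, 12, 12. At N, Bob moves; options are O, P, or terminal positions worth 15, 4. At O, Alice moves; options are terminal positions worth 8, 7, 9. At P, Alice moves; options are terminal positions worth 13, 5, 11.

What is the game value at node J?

K: max(7, 5) = 7
L: max(2, 7, 2, 14) = 14
M: max(11, 7, 12, 12) = 12
J: min(7, 14, 12) = 7

7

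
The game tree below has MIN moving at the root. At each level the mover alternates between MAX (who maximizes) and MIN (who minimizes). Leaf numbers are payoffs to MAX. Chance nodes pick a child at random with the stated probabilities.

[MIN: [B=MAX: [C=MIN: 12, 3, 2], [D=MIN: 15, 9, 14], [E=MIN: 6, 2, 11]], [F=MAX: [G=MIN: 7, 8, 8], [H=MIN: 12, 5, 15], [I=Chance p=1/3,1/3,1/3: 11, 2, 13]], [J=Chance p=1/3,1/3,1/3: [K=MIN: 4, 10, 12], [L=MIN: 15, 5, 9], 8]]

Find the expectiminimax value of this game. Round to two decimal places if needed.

5.67

C (MIN): min(12, 3, 2) = 2
D (MIN): min(15, 9, 14) = 9
E (MIN): min(6, 2, 11) = 2
B (MAX): max(2, 9, 2) = 9
G (MIN): min(7, 8, 8) = 7
H (MIN): min(12, 5, 15) = 5
I (Chance): 1/3·11 + 1/3·2 + 1/3·13 = 8.67
F (MAX): max(7, 5, 8.67) = 8.67
K (MIN): min(4, 10, 12) = 4
L (MIN): min(15, 5, 9) = 5
J (Chance): 1/3·4 + 1/3·5 + 1/3·8 = 5.67
Root (MIN): min(9, 8.67, 5.67) = 5.67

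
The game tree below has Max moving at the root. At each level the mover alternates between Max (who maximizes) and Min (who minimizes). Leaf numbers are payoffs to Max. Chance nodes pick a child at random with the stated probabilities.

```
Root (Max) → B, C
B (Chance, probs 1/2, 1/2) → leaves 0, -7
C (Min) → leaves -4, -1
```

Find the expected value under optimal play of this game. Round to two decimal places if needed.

B (Chance): 1/2·0 + 1/2·-7 = -3.5
C (Min): min(-4, -1) = -4
Root (Max): max(-3.5, -4) = -3.5

-3.5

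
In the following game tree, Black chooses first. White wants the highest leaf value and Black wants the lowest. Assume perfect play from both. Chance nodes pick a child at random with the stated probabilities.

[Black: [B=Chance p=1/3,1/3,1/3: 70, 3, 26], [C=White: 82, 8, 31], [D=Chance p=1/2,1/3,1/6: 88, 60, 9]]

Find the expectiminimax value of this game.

B (Chance): 1/3·70 + 1/3·3 + 1/3·26 = 33
C (White): max(82, 8, 31) = 82
D (Chance): 1/2·88 + 1/3·60 + 1/6·9 = 65.5
Root (Black): min(33, 82, 65.5) = 33

33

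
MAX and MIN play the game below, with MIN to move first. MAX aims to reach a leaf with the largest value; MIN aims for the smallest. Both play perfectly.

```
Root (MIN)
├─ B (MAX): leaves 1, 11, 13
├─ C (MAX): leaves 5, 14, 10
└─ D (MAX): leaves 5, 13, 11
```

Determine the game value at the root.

13

B (MAX): max(1, 11, 13) = 13
C (MAX): max(5, 14, 10) = 14
D (MAX): max(5, 13, 11) = 13
Root (MIN): min(13, 14, 13) = 13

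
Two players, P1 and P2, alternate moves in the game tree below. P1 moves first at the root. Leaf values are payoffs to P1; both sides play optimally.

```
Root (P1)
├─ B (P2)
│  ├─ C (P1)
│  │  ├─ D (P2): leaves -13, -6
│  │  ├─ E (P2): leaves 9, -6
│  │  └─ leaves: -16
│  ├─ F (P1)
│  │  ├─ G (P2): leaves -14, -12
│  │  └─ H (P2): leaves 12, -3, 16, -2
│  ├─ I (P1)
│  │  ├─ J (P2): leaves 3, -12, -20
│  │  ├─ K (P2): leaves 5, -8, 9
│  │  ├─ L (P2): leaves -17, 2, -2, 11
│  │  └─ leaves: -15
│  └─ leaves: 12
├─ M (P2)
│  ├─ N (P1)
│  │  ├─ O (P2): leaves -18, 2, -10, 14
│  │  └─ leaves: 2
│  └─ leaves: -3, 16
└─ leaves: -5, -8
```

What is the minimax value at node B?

D: min(-13, -6) = -13
E: min(9, -6) = -6
C: max(-13, -6, -16) = -6
G: min(-14, -12) = -14
H: min(12, -3, 16, -2) = -3
F: max(-14, -3) = -3
J: min(3, -12, -20) = -20
K: min(5, -8, 9) = -8
L: min(-17, 2, -2, 11) = -17
I: max(-20, -8, -17, -15) = -8
B: min(-6, -3, -8, 12) = -8

-8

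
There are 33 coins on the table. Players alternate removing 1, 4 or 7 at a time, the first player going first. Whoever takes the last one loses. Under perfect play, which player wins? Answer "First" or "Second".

Compute winning (W) and losing (L) positions by backward induction:
i:   0  1  2  3  4  5  6  7  8  9 10 11 12 13 14 15 16 17 18 19 20 21 22 23 24 25 26 27 28 29 30 31 32 33
     W  L  W  L  W  W  L  W  W  L  W  L  W  W  L  W  W  L  W  L  W  W  L  W  W  L  W  L  W  W  L  W  W  L
Position 33 is L, so the second player wins.

Second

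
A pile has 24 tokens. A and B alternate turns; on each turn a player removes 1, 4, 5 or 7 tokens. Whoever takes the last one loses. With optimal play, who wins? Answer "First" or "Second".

Mark each pile size as W (mover wins) or L (mover loses):
i:   0  1  2  3  4  5  6  7  8  9 10 11 12 13 14 15 16 17 18 19 20 21 22 23 24
     W  L  W  L  W  W  W  W  W  L  W  L  W  W  W  W  W  L  W  L  W  W  W  W  W
Position 24 is W, so the first player wins.

First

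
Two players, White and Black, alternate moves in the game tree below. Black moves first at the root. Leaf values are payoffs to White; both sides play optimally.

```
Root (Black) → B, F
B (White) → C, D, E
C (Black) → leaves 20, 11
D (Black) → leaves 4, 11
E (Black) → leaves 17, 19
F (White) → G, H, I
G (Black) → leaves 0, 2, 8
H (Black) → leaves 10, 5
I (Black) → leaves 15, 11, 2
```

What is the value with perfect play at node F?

5

G: min(0, 2, 8) = 0
H: min(10, 5) = 5
I: min(15, 11, 2) = 2
F: max(0, 5, 2) = 5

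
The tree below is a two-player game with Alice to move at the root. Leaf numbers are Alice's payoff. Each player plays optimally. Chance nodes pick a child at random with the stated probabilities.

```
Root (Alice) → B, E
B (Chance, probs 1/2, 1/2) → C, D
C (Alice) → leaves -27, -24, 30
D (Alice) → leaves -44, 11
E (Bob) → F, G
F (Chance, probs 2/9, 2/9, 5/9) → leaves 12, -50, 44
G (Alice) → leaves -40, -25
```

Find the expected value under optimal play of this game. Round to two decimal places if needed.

20.5

C (Alice): max(-27, -24, 30) = 30
D (Alice): max(-44, 11) = 11
B (Chance): 1/2·30 + 1/2·11 = 20.5
F (Chance): 2/9·12 + 2/9·-50 + 5/9·44 = 16
G (Alice): max(-40, -25) = -25
E (Bob): min(16, -25) = -25
Root (Alice): max(20.5, -25) = 20.5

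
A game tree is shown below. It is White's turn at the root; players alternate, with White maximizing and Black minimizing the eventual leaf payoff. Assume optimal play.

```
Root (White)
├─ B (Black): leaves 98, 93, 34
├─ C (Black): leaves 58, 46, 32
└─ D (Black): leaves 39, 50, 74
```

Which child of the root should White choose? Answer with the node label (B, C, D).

B (Black): min(98, 93, 34) = 34
C (Black): min(58, 46, 32) = 32
D (Black): min(39, 50, 74) = 39
Root (White): max(34, 32, 39) = 39
White picks the child with the highest value: D (value 39).

D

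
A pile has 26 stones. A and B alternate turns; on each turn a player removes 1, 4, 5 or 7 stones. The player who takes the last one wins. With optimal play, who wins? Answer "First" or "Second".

Second

Compute winning (W) and losing (L) positions by backward induction:
i:   0  1  2  3  4  5  6  7  8  9 10 11 12 13 14 15 16 17 18 19 20 21 22 23 24 25 26
     L  W  L  W  W  W  W  W  L  W  L  W  W  W  W  W  L  W  L  W  W  W  W  W  L  W  L
Position 26 is L, so the second player wins.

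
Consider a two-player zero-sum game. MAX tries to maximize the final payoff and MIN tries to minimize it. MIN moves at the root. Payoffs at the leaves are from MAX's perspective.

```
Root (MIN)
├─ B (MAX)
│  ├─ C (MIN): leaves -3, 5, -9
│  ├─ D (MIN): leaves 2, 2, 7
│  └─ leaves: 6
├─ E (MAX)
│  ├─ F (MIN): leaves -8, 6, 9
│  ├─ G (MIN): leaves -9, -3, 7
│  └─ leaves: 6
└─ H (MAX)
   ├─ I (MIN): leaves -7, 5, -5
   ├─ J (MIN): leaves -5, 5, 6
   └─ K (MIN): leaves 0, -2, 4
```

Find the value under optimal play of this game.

-2

C (MIN): min(-3, 5, -9) = -9
D (MIN): min(2, 2, 7) = 2
B (MAX): max(-9, 2, 6) = 6
F (MIN): min(-8, 6, 9) = -8
G (MIN): min(-9, -3, 7) = -9
E (MAX): max(-8, -9, 6) = 6
I (MIN): min(-7, 5, -5) = -7
J (MIN): min(-5, 5, 6) = -5
K (MIN): min(0, -2, 4) = -2
H (MAX): max(-7, -5, -2) = -2
Root (MIN): min(6, 6, -2) = -2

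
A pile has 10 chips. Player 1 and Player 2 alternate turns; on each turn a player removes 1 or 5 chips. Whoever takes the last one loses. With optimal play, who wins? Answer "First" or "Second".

i:   0  1  2  3  4  5  6  7  8  9 10
     W  L  W  L  W  L  W  L  W  L  W
Position 10 is W, so the first player wins.

First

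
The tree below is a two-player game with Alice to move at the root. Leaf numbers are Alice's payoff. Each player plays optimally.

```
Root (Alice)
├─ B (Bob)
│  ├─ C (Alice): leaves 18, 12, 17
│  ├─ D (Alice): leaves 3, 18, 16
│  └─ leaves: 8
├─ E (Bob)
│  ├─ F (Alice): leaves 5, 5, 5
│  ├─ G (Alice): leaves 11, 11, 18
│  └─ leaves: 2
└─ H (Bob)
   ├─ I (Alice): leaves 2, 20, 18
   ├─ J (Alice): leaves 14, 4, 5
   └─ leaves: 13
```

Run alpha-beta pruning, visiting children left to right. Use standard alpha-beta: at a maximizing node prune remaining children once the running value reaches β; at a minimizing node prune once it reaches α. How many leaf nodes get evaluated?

C [α=-∞,β=+∞]: v=18
D [α=-∞,β=18]: v=18 after child 2 ≥ β → β-cutoff, skip 1
B [α=-∞,β=+∞]: v=8
F [α=8,β=+∞]: v=5
E [α=8,β=+∞]: v=5 after child 1 ≤ α → α-cutoff, skip 2
I [α=8,β=+∞]: v=20
J [α=8,β=20]: v=14
H [α=8,β=+∞]: v=13
Root [α=-∞,β=+∞]: v=13
Leaves evaluated: 16 of 21.

16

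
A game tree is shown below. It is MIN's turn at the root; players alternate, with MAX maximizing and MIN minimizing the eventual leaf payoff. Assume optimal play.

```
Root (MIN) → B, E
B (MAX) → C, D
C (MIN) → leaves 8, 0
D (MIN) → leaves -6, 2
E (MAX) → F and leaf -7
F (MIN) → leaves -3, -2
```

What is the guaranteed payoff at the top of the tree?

-3

C (MIN): min(8, 0) = 0
D (MIN): min(-6, 2) = -6
B (MAX): max(0, -6) = 0
F (MIN): min(-3, -2) = -3
E (MAX): max(-3, -7) = -3
Root (MIN): min(0, -3) = -3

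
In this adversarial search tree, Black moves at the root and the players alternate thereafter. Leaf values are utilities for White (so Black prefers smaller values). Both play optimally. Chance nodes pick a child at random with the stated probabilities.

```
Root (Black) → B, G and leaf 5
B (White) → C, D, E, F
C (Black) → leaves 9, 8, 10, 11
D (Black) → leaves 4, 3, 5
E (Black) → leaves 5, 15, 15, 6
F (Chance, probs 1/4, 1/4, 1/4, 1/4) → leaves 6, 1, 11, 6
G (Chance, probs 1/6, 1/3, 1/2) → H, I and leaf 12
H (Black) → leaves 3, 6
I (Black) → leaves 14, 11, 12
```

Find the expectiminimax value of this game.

5

C (Black): min(9, 8, 10, 11) = 8
D (Black): min(4, 3, 5) = 3
E (Black): min(5, 15, 15, 6) = 5
F (Chance): 1/4·6 + 1/4·1 + 1/4·11 + 1/4·6 = 6
B (White): max(8, 3, 5, 6) = 8
H (Black): min(3, 6) = 3
I (Black): min(14, 11, 12) = 11
G (Chance): 1/6·3 + 1/3·11 + 1/2·12 = 10.17
Root (Black): min(8, 10.17, 5) = 5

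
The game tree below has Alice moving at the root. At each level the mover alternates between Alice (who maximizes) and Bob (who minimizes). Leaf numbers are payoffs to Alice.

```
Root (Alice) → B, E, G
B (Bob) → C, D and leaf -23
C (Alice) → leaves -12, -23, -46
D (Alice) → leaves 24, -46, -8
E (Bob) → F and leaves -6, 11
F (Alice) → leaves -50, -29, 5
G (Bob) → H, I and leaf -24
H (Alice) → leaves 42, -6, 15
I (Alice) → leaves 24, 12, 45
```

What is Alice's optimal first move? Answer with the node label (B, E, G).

C (Alice): max(-12, -23, -46) = -12
D (Alice): max(24, -46, -8) = 24
B (Bob): min(-12, 24, -23) = -23
F (Alice): max(-50, -29, 5) = 5
E (Bob): min(5, -6, 11) = -6
H (Alice): max(42, -6, 15) = 42
I (Alice): max(24, 12, 45) = 45
G (Bob): min(42, 45, -24) = -24
Root (Alice): max(-23, -6, -24) = -6
Alice picks the child with the highest value: E (value -6).

E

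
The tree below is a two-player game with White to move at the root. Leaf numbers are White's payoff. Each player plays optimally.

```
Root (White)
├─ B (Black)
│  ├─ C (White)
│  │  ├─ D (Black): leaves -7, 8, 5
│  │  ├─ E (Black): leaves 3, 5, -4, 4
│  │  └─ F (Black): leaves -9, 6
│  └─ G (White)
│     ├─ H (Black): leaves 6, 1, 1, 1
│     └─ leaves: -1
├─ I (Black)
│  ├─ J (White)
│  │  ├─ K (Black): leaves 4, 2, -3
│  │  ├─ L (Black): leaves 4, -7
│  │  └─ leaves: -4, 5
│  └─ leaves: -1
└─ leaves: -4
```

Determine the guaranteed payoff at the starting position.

D (Black): min(-7, 8, 5) = -7
E (Black): min(3, 5, -4, 4) = -4
F (Black): min(-9, 6) = -9
C (White): max(-7, -4, -9) = -4
H (Black): min(6, 1, 1, 1) = 1
G (White): max(1, -1) = 1
B (Black): min(-4, 1) = -4
K (Black): min(4, 2, -3) = -3
L (Black): min(4, -7) = -7
J (White): max(-3, -7, -4, 5) = 5
I (Black): min(5, -1) = -1
Root (White): max(-4, -1, -4) = -1

-1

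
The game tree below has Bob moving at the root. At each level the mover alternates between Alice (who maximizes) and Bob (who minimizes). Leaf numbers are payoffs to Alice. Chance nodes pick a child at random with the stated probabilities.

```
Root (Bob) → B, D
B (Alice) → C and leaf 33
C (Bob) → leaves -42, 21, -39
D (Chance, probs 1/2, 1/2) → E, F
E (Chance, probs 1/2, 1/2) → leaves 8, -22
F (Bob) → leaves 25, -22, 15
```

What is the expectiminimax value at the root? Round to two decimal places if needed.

C (Bob): min(-42, 21, -39) = -42
B (Alice): max(-42, 33) = 33
E (Chance): 1/2·8 + 1/2·-22 = -7
F (Bob): min(25, -22, 15) = -22
D (Chance): 1/2·-7 + 1/2·-22 = -14.5
Root (Bob): min(33, -14.5) = -14.5

-14.5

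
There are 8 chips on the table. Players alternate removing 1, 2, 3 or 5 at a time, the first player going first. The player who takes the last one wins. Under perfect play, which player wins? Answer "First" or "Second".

Mark each pile size as W (mover wins) or L (mover loses):
i:   0  1  2  3  4  5  6  7  8
     L  W  W  W  L  W  W  W  L
Position 8 is L, so the second player wins.

Second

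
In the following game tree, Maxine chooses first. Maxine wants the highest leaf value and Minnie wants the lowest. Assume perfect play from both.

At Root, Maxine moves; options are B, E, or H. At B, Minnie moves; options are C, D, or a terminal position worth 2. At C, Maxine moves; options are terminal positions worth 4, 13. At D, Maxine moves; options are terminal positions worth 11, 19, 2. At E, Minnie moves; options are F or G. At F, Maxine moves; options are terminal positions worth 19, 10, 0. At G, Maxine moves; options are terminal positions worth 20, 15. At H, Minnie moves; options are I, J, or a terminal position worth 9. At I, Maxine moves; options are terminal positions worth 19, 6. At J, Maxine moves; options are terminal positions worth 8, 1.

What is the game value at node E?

19

F: max(19, 10, 0) = 19
G: max(20, 15) = 20
E: min(19, 20) = 19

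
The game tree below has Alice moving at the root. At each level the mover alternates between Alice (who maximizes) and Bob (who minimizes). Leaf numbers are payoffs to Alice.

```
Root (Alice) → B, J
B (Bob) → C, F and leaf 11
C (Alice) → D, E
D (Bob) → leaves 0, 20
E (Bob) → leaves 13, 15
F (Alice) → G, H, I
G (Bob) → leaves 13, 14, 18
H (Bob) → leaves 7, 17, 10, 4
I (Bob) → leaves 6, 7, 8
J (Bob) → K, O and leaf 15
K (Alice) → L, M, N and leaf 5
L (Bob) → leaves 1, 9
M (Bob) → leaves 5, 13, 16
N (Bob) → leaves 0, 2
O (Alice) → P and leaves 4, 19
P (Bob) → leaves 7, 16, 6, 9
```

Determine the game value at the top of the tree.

D (Bob): min(0, 20) = 0
E (Bob): min(13, 15) = 13
C (Alice): max(0, 13) = 13
G (Bob): min(13, 14, 18) = 13
H (Bob): min(7, 17, 10, 4) = 4
I (Bob): min(6, 7, 8) = 6
F (Alice): max(13, 4, 6) = 13
B (Bob): min(13, 13, 11) = 11
L (Bob): min(1, 9) = 1
M (Bob): min(5, 13, 16) = 5
N (Bob): min(0, 2) = 0
K (Alice): max(1, 5, 0, 5) = 5
P (Bob): min(7, 16, 6, 9) = 6
O (Alice): max(6, 4, 19) = 19
J (Bob): min(5, 19, 15) = 5
Root (Alice): max(11, 5) = 11

11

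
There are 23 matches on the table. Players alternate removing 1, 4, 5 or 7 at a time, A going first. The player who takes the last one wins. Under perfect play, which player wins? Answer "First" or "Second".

i:   0  1  2  3  4  5  6  7  8  9 10 11 12 13 14 15 16 17 18 19 20 21 22 23
     L  W  L  W  W  W  W  W  L  W  L  W  W  W  W  W  L  W  L  W  W  W  W  W
Position 23 is W, so the first player wins.

First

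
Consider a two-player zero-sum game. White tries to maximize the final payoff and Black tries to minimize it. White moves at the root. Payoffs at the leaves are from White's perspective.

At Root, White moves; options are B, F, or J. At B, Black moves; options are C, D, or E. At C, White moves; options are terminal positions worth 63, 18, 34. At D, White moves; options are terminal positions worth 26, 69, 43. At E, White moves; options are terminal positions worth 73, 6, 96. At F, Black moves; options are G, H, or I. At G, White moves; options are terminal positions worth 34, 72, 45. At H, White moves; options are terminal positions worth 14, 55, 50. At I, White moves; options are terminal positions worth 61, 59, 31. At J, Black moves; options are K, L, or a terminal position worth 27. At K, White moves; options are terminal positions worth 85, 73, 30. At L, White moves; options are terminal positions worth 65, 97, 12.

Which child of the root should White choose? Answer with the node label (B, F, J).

C (White): max(63, 18, 34) = 63
D (White): max(26, 69, 43) = 69
E (White): max(73, 6, 96) = 96
B (Black): min(63, 69, 96) = 63
G (White): max(34, 72, 45) = 72
H (White): max(14, 55, 50) = 55
I (White): max(61, 59, 31) = 61
F (Black): min(72, 55, 61) = 55
K (White): max(85, 73, 30) = 85
L (White): max(65, 97, 12) = 97
J (Black): min(85, 97, 27) = 27
Root (White): max(63, 55, 27) = 63
White picks the child with the highest value: B (value 63).

B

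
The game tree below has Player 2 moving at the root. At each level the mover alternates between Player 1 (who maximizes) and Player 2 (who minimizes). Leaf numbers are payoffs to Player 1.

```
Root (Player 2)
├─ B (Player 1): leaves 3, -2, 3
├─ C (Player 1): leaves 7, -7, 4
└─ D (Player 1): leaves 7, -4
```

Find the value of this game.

B (Player 1): max(3, -2, 3) = 3
C (Player 1): max(7, -7, 4) = 7
D (Player 1): max(7, -4) = 7
Root (Player 2): min(3, 7, 7) = 3

3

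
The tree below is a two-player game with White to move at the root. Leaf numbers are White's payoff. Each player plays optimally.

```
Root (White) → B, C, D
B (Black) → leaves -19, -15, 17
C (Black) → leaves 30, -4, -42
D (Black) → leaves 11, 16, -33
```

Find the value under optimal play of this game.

B (Black): min(-19, -15, 17) = -19
C (Black): min(30, -4, -42) = -42
D (Black): min(11, 16, -33) = -33
Root (White): max(-19, -42, -33) = -19

-19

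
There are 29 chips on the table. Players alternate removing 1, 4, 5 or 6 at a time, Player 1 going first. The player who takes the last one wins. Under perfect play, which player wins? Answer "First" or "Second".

Positions where the player to move wins (W) vs loses (L):
i:   0  1  2  3  4  5  6  7  8  9 10 11 12 13 14 15 16 17 18 19 20 21 22 23 24 25 26 27 28 29
     L  W  L  W  W  W  W  W  W  L  W  L  W  W  W  W  W  W  L  W  L  W  W  W  W  W  W  L  W  L
Position 29 is L, so the second player wins.

Second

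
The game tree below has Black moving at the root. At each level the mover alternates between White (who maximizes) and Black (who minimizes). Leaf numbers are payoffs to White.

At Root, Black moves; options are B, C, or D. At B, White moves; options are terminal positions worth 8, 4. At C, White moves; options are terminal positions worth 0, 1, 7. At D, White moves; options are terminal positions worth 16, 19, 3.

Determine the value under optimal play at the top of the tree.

7

B (White): max(8, 4) = 8
C (White): max(0, 1, 7) = 7
D (White): max(16, 19, 3) = 19
Root (Black): min(8, 7, 19) = 7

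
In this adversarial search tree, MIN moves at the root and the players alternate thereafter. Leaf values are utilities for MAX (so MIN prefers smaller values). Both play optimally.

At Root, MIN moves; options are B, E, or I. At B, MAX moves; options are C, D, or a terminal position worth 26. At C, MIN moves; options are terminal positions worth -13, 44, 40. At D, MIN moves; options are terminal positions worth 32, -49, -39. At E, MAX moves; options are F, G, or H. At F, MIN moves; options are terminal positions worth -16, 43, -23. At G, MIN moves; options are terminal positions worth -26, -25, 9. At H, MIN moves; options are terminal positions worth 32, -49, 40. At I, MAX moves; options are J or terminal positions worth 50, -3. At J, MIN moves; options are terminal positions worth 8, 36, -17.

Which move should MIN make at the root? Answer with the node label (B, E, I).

C (MIN): min(-13, 44, 40) = -13
D (MIN): min(32, -49, -39) = -49
B (MAX): max(-13, -49, 26) = 26
F (MIN): min(-16, 43, -23) = -23
G (MIN): min(-26, -25, 9) = -26
H (MIN): min(32, -49, 40) = -49
E (MAX): max(-23, -26, -49) = -23
J (MIN): min(8, 36, -17) = -17
I (MAX): max(-17, 50, -3) = 50
Root (MIN): min(26, -23, 50) = -23
MIN picks the child with the lowest value: E (value -23).

E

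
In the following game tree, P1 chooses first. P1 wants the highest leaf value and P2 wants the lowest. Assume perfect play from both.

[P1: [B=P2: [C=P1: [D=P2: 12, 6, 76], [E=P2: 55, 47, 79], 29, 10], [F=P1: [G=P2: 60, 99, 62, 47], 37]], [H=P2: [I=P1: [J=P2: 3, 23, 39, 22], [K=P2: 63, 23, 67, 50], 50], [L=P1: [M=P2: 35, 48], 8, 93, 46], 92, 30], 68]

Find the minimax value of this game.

D (P2): min(12, 6, 76) = 6
E (P2): min(55, 47, 79) = 47
C (P1): max(6, 47, 29, 10) = 47
G (P2): min(60, 99, 62, 47) = 47
F (P1): max(47, 37) = 47
B (P2): min(47, 47) = 47
J (P2): min(3, 23, 39, 22) = 3
K (P2): min(63, 23, 67, 50) = 23
I (P1): max(3, 23, 50) = 50
M (P2): min(35, 48) = 35
L (P1): max(35, 8, 93, 46) = 93
H (P2): min(50, 93, 92, 30) = 30
Root (P1): max(47, 30, 68) = 68

68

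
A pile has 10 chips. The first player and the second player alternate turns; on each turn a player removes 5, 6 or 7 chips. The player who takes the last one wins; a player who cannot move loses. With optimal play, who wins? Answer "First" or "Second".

First

W/L table (W = player to move can force a win):
i:   0  1  2  3  4  5  6  7  8  9 10
     L  L  L  L  L  W  W  W  W  W  W
Position 10 is W, so the first player wins.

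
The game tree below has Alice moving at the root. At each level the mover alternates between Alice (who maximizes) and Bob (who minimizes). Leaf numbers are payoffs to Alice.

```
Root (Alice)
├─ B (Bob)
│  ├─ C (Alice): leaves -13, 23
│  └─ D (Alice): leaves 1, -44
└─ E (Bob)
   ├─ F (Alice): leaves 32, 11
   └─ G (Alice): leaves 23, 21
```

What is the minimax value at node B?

1

C: max(-13, 23) = 23
D: max(1, -44) = 1
B: min(23, 1) = 1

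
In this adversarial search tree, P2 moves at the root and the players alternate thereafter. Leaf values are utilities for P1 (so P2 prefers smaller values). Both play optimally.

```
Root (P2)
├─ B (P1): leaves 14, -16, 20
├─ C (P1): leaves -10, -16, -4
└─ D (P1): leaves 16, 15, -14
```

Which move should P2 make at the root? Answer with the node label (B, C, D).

B (P1): max(14, -16, 20) = 20
C (P1): max(-10, -16, -4) = -4
D (P1): max(16, 15, -14) = 16
Root (P2): min(20, -4, 16) = -4
P2 picks the child with the lowest value: C (value -4).

C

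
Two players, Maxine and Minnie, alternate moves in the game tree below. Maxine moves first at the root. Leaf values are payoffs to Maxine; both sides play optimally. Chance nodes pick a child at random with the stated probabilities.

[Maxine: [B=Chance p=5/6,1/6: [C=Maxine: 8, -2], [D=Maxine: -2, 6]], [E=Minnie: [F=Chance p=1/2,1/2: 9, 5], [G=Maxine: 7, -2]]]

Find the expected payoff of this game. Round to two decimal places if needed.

C (Maxine): max(8, -2) = 8
D (Maxine): max(-2, 6) = 6
B (Chance): 5/6·8 + 1/6·6 = 7.67
F (Chance): 1/2·9 + 1/2·5 = 7
G (Maxine): max(7, -2) = 7
E (Minnie): min(7, 7) = 7
Root (Maxine): max(7.67, 7) = 7.67

7.67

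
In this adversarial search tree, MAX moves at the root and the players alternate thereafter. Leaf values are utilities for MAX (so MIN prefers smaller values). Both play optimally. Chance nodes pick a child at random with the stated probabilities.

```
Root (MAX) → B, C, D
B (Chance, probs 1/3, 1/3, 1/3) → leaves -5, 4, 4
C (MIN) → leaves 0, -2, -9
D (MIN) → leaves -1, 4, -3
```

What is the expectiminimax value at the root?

1

B (Chance): 1/3·-5 + 1/3·4 + 1/3·4 = 1
C (MIN): min(0, -2, -9) = -9
D (MIN): min(-1, 4, -3) = -3
Root (MAX): max(1, -9, -3) = 1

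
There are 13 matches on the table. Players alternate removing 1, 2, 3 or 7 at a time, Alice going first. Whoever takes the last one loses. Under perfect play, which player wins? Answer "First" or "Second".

Second

W/L table (W = player to move can force a win):
i:   0  1  2  3  4  5  6  7  8  9 10 11 12 13
     W  L  W  W  W  L  W  W  W  L  W  W  W  L
Position 13 is L, so the second player wins.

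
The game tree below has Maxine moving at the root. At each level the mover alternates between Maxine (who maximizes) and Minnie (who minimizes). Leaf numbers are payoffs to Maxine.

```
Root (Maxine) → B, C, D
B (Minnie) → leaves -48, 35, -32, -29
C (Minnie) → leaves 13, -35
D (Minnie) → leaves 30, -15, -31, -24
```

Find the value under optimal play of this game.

-31

B (Minnie): min(-48, 35, -32, -29) = -48
C (Minnie): min(13, -35) = -35
D (Minnie): min(30, -15, -31, -24) = -31
Root (Maxine): max(-48, -35, -31) = -31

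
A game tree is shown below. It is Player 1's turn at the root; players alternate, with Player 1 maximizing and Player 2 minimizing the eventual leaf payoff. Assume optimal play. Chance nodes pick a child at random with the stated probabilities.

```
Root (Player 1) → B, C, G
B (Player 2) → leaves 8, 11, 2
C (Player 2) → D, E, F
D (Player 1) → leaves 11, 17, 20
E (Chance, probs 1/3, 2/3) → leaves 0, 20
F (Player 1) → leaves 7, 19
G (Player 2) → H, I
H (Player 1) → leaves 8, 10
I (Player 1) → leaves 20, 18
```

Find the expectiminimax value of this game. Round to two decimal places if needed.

B (Player 2): min(8, 11, 2) = 2
D (Player 1): max(11, 17, 20) = 20
E (Chance): 1/3·0 + 2/3·20 = 13.33
F (Player 1): max(7, 19) = 19
C (Player 2): min(20, 13.33, 19) = 13.33
H (Player 1): max(8, 10) = 10
I (Player 1): max(20, 18) = 20
G (Player 2): min(10, 20) = 10
Root (Player 1): max(2, 13.33, 10) = 13.33

13.33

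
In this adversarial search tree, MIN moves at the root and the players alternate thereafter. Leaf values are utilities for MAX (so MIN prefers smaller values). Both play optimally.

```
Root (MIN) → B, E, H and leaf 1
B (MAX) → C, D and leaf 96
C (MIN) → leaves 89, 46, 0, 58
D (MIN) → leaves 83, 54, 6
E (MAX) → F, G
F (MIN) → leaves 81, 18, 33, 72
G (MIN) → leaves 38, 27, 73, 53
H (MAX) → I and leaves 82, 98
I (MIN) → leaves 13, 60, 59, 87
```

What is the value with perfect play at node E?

F: min(81, 18, 33, 72) = 18
G: min(38, 27, 73, 53) = 27
E: max(18, 27) = 27

27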